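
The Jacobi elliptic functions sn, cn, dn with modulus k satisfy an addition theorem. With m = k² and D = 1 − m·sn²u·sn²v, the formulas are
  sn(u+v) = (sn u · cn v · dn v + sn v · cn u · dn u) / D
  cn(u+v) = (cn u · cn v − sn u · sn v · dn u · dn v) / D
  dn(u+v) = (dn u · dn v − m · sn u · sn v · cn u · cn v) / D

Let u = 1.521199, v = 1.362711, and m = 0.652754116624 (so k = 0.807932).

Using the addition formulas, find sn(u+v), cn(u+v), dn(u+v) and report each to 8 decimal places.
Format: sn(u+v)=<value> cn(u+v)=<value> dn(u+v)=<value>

sn u = 0.9564749755034631, cn u = 0.2918143609140058, dn u = 0.6346901336016217
sn v = 0.9213626814573573, cn v = 0.3887040123509255, dn v = 0.667735749437538
m = k² = 0.652754116624
D = 1 − m·sn²u·sn²v = 0.4930582276702262
sn(u+v) = (sn u·cn v·dn v + sn v·cn u·dn u)/D = 0.4189017213735238/0.4930582276702262 = 0.8495988868351248
cn(u+v) = (cn u·cn v − sn u·sn v·dn u·dn v)/D = -0.2600533862567518/0.4930582276702262 = -0.527429361610175
dn(u+v) = (dn u·dn v − m·sn u·sn v·cn u·cn v)/D = 0.3585554396322849/0.4930582276702262 = 0.7272070913946876

sn(u+v)=0.84959889 cn(u+v)=-0.52742936 dn(u+v)=0.72720709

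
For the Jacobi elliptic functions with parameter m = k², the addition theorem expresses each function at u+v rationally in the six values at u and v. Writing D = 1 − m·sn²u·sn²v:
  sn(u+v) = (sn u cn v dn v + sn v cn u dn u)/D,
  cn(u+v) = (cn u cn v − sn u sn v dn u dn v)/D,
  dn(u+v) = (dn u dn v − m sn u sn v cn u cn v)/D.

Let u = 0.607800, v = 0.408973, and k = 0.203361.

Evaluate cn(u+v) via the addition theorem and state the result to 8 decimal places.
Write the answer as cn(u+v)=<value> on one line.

sn u = 0.5698830681694678, cn u = 0.8217257989218507, dn u = 0.9932618217311791
sn v = 0.3972489594720202, cn v = 0.9177108826849539, dn v = 0.9967315549117428
m = k² = 0.041355696321
D = 1 − m·sn²u·sn²v = 0.9978805050708412
cn(u+v) = (cn u·cn v − sn u·sn v·dn u·dn v)/D = 0.5299816206230731/0.9978805050708412 = 0.5311072998519485

cn(u+v)=0.53110730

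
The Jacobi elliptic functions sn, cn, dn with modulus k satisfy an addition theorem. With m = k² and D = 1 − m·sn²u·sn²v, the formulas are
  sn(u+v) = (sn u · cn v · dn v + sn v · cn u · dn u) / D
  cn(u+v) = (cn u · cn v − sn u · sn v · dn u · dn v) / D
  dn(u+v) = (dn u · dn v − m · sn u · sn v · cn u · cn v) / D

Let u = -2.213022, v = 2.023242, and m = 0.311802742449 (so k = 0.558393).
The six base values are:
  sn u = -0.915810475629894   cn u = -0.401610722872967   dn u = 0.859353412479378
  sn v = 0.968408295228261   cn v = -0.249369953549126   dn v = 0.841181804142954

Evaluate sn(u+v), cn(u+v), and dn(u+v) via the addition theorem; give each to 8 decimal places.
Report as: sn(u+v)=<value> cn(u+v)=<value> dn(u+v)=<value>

m = k² = 0.311802742449
D = 1 − m·sn²u·sn²v = 0.7547504911148621
sn(u+v) = (sn u·cn v·dn v + sn v·cn u·dn u)/D = -0.1421170283627197/0.7547504911148621 = -0.1882967020701038
cn(u+v) = (cn u·cn v − sn u·sn v·dn u·dn v)/D = 0.7412496570572396/0.7547504911148621 = 0.9821121891054619
dn(u+v) = (dn u·dn v − m·sn u·sn v·cn u·cn v)/D = 0.7505669496959917/0.7547504911148621 = 0.994457053730842

sn(u+v)=-0.18829670 cn(u+v)=0.98211219 dn(u+v)=0.99445705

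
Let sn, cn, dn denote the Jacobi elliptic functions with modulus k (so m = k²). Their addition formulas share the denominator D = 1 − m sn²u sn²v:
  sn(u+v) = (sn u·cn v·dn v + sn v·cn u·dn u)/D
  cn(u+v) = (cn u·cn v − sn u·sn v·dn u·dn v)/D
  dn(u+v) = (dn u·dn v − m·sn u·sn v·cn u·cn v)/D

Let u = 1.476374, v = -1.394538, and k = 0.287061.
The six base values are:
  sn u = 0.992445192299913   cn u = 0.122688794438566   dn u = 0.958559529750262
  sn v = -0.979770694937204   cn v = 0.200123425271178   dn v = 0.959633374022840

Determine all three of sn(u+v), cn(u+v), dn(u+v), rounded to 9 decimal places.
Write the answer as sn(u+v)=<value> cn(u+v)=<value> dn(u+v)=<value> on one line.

sn(u+v)=0.081737194 cn(u+v)=0.996653917 dn(u+v)=0.999724693

m = k² = 0.082404017721
D = 1 − m·sn²u·sn²v = 0.9220869254855873
sn(u+v) = (sn u·cn v·dn v + sn v·cn u·dn u)/D = 0.07536879834881957/0.9220869254855873 = 0.08173719447234221
cn(u+v) = (cn u·cn v − sn u·sn v·dn u·dn v)/D = 0.9190015464551286/0.9220869254855873 = 0.9966539173854636
dn(u+v) = (dn u·dn v − m·sn u·sn v·cn u·cn v)/D = 0.9218330682797065/0.9220869254855873 = 0.9997246927606667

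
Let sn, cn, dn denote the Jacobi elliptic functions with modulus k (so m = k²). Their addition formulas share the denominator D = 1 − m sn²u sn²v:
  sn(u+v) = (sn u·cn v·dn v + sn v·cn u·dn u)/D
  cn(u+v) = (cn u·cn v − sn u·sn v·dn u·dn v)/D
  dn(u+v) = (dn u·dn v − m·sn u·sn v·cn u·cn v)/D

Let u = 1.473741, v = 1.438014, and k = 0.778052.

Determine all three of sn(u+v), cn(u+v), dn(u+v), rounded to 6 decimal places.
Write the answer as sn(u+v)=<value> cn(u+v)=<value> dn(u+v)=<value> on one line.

sn u = 0.9524611048823173, cn u = 0.3046602102118939, dn u = 0.6714341005059244
sn v = 0.9448419569489862, cn v = 0.3275266040931791, dn v = 0.6779194681177821
m = k² = 0.605364914704
D = 1 − m·sn²u·sn²v = 0.5097359065032828
sn(u+v) = (sn u·cn v·dn v + sn v·cn u·dn u)/D = 0.4047574497439673/0.5097359065032828 = 0.7940532432187226
cn(u+v) = (cn u·cn v − sn u·sn v·dn u·dn v)/D = -0.3098420585644939/0.5097359065032828 = -0.6078482104389452
dn(u+v) = (dn u·dn v − m·sn u·sn v·cn u·cn v)/D = 0.4008174298562836/0.5097359065032828 = 0.7863237114407641

sn(u+v)=0.794053 cn(u+v)=-0.607848 dn(u+v)=0.786324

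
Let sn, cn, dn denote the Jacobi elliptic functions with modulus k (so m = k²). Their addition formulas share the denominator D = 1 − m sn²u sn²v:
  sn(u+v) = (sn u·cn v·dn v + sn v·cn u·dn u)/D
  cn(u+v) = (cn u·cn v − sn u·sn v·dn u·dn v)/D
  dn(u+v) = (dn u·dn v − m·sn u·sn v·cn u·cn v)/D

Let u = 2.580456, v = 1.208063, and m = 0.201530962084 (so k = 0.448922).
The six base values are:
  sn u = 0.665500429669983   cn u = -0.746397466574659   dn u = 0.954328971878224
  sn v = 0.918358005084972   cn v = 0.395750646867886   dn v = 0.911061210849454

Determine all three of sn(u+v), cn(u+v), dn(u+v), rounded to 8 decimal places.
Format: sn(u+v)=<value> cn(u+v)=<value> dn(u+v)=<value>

m = k² = 0.201530962084
D = 1 − m·sn²u·sn²v = 0.9247229674790991
sn(u+v) = (sn u·cn v·dn v + sn v·cn u·dn u)/D = -0.4142062027321431/0.9247229674790991 = -0.4479246404588789
cn(u+v) = (cn u·cn v − sn u·sn v·dn u·dn v)/D = -0.8267682796295282/0.9247229674790991 = -0.89407131509169
dn(u+v) = (dn u·dn v − m·sn u·sn v·cn u·cn v)/D = 0.9058347248115509/0.9247229674790991 = 0.9795741607683437

sn(u+v)=-0.44792464 cn(u+v)=-0.89407132 dn(u+v)=0.97957416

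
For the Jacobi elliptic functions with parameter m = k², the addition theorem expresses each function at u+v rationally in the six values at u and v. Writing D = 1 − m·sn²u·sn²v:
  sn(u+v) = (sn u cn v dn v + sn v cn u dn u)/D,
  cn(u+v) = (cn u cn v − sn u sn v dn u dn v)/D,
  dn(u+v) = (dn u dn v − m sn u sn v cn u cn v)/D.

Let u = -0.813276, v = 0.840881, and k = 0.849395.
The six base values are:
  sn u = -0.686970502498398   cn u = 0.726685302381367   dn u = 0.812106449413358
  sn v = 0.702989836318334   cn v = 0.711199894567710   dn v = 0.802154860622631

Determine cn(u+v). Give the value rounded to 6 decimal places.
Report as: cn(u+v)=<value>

m = k² = 0.721471866025
D = 1 − m·sn²u·sn²v = 0.8317350458223029
cn(u+v) = (cn u·cn v − sn u·sn v·dn u·dn v)/D = 0.8314182179687088/0.8317350458223029 = 0.9996190759843709

cn(u+v)=0.999619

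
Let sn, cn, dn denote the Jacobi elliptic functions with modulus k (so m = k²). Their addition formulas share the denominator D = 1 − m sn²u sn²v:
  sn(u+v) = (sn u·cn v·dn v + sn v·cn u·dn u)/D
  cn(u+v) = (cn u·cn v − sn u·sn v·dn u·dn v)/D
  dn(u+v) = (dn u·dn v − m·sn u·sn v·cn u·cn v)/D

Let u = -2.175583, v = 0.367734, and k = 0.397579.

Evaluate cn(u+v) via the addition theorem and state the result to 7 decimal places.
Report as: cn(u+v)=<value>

cn(u+v)=-0.1543539

sn u = -0.8795687024452208, cn u = -0.475771896688771, dn u = 0.9368624644090723
sn v = 0.3583128375730232, cn v = 0.9336015801348926, dn v = 0.9898008967500499
m = k² = 0.158069061241
D = 1 − m·sn²u·sn²v = 0.9842995845061909
cn(u+v) = (cn u·cn v − sn u·sn v·dn u·dn v)/D = -0.1519305209905062/0.9842995845061909 = -0.1543539420132211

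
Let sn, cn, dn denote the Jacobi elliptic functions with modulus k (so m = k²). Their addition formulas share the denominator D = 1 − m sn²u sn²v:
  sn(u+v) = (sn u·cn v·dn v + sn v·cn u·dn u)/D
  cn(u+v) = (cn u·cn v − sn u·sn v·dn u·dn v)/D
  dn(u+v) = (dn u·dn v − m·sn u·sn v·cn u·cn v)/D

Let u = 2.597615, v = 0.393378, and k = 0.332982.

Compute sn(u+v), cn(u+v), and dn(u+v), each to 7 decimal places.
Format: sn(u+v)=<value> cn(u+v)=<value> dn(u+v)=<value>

sn u = 0.5912056062027592, cn u = -0.806520880817371, dn u = 0.980431443557126
sn v = 0.3823037994801385, cn v = 0.9240366902364051, dn v = 0.9918642234474467
m = k² = 0.110877012324
D = 1 − m·sn²u·sn²v = 0.9943358358516617
sn(u+v) = (sn u·cn v·dn v + sn v·cn u·dn u)/D = 0.2395488253550062/0.9943358358516617 = 0.2409133983890156
cn(u+v) = (cn u·cn v − sn u·sn v·dn u·dn v)/D = -0.9650492809851005/0.9943358358516617 = -0.9705466163336285
dn(u+v) = (dn u·dn v − m·sn u·sn v·cn u·cn v)/D = 0.9911312869289308/0.9943358358516617 = 0.9967771965897355

sn(u+v)=0.2409134 cn(u+v)=-0.9705466 dn(u+v)=0.9967772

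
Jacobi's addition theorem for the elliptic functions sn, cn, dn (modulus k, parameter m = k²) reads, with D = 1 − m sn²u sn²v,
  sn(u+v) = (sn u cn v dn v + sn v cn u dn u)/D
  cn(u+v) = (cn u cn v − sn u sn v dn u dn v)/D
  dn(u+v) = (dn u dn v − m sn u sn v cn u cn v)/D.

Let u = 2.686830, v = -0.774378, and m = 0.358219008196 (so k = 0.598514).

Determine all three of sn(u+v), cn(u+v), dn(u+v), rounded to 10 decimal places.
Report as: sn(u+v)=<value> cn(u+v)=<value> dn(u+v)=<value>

sn(u+v)=0.9914755439 cn(u+v)=-0.1302929229 dn(u+v)=0.8048988792

sn u = 0.7064748116898821, cn u = -0.7077381863710236, dn u = 0.9062066582359527
sn v = -0.6815928542547769, cn v = 0.7317316318356249, dn v = 0.9130074580360005
m = k² = 0.358219008196
D = 1 − m·sn²u·sn²v = 0.9169399765928446
sn(u+v) = (sn u·cn v·dn v + sn v·cn u·dn u)/D = 0.9091235620529727/0.9169399765928446 = 0.991475543940274
cn(u+v) = (cn u·cn v − sn u·sn v·dn u·dn v)/D = -0.11947078971113/0.9169399765928446 = -0.1302929229403415
dn(u+v) = (dn u·dn v − m·sn u·sn v·cn u·cn v)/D = 0.7380439594467667/0.9169399765928446 = 0.8048988791929241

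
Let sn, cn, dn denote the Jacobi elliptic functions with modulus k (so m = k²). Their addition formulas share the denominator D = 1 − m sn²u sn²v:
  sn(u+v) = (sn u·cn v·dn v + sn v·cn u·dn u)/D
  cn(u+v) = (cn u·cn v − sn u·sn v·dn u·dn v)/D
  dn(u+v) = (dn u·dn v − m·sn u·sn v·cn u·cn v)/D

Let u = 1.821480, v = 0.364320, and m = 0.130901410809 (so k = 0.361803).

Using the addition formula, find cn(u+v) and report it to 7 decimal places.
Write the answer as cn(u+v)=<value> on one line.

sn u = 0.9834758245394444, cn u = -0.1810395054855704, dn u = 0.9345527928020029
sn v = 0.3553546676704247, cn v = 0.9347315444366056, dn v = 0.9917006455694857
m = k² = 0.130901410809
D = 1 − m·sn²u·sn²v = 0.9840119405883644
cn(u+v) = (cn u·cn v − sn u·sn v·dn u·dn v)/D = -0.4931227404367759/0.9840119405883644 = -0.5011349152347948

cn(u+v)=-0.5011349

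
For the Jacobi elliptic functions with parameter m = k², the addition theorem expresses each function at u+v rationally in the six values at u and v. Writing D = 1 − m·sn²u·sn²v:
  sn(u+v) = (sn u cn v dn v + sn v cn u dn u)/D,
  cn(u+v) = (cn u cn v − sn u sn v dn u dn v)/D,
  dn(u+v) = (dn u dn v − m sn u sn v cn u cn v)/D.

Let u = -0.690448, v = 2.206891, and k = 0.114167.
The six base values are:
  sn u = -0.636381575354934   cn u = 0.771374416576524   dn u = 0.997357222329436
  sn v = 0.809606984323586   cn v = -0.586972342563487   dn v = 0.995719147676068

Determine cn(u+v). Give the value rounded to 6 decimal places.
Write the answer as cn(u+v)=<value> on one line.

cn(u+v)=0.059087

m = k² = 0.013034103889
D = 1 − m·sn²u·sn²v = 0.9965400894965112
cn(u+v) = (cn u·cn v − sn u·sn v·dn u·dn v)/D = 0.05888216315729154/0.9965400894965112 = 0.05908659749658539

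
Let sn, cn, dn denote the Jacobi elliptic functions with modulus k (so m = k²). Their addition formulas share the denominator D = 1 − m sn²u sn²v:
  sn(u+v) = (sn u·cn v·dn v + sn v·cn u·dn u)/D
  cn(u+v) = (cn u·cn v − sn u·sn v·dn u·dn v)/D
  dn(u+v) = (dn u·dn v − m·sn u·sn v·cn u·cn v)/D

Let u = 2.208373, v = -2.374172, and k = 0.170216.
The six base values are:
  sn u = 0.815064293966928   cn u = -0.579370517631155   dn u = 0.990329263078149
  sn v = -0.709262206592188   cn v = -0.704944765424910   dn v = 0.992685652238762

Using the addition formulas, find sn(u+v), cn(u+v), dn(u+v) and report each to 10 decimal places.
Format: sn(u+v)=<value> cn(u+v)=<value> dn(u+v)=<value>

m = k² = 0.028973486656
D = 1 − m·sn²u·sn²v = 0.9903172630150191
sn(u+v) = (sn u·cn v·dn v + sn v·cn u·dn u)/D = -0.1634210056188813/0.9903172630150191 = -0.1650188396406888
cn(u+v) = (cn u·cn v − sn u·sn v·dn u·dn v)/D = 0.9767404242418105/0.9903172630150191 = 0.9862904149202914
dn(u+v) = (dn u·dn v − m·sn u·sn v·cn u·cn v)/D = 0.9899265140276557/0.9903172630150191 = 0.9996054304999453

sn(u+v)=-0.1650188396 cn(u+v)=0.9862904149 dn(u+v)=0.9996054305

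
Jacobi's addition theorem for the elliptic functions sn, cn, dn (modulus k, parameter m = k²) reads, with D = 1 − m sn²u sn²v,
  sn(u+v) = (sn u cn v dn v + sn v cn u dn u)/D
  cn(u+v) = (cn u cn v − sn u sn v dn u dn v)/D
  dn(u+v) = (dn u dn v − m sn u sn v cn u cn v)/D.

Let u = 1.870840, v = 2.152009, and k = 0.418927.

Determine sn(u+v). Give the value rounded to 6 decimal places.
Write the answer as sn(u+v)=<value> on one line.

sn(u+v)=-0.657712

sn u = 0.9794437567540659, cn u = -0.2017174443509589, dn u = 0.9119436627657853
sn v = 0.8954295607705662, cn v = -0.4452032139351994, dn v = 0.9269764133932707
m = k² = 0.175499831329
D = 1 − m·sn²u·sn²v = 0.8650109430888188
sn(u+v) = (sn u·cn v·dn v + sn v·cn u·dn u)/D = -0.5689281589321772/0.8650109430888188 = -0.6577120942546965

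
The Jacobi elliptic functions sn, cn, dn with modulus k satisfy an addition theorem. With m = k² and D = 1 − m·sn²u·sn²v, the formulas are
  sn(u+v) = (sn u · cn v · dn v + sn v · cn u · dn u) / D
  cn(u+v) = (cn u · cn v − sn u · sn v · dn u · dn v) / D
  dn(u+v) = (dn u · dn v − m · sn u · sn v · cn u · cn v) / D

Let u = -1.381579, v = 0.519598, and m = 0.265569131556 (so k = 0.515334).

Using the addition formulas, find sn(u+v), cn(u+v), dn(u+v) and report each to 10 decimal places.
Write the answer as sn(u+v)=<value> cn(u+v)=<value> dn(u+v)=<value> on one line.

sn u = -0.9640028368378412, cn u = 0.2658919528090208, dn u = 0.8678745392102403
sn v = 0.4914310248457458, cn v = 0.8709164987638367, dn v = 0.9674005749261266
m = k² = 0.265569131556
D = 1 − m·sn²u·sn²v = 0.9403982023473849
sn(u+v) = (sn u·cn v·dn v + sn v·cn u·dn u)/D = -0.6987935633756505/0.9403982023473849 = -0.7430826235432497
cn(u+v) = (cn u·cn v − sn u·sn v·dn u·dn v)/D = 0.6293141781041912/0.9403982023473849 = 0.6691996821488195
dn(u+v) = (dn u·dn v − m·sn u·sn v·cn u·cn v)/D = 0.8687163330109341/0.9403982023473849 = 0.9237749826004332

sn(u+v)=-0.7430826235 cn(u+v)=0.6691996821 dn(u+v)=0.9237749826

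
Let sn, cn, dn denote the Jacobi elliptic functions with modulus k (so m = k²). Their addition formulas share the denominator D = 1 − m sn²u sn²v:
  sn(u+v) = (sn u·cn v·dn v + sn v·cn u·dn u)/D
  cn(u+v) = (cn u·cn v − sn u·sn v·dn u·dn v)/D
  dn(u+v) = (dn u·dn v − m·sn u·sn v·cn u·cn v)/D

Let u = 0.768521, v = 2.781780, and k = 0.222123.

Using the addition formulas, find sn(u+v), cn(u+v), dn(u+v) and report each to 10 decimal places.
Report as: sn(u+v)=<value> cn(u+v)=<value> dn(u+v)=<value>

sn(u+v)=-0.3601630898 cn(u+v)=-0.9328893550 dn(u+v)=0.9967948229

sn u = 0.6926870113663556, cn u = 0.7212383131007021, dn u = 0.988092390434161
sn v = 0.388652390640683, cn v = -0.9213844578943591, dn v = 0.9962667146827995
m = k² = 0.049338627129
D = 1 − m·sn²u·sn²v = 0.9964241125900167
sn(u+v) = (sn u·cn v·dn v + sn v·cn u·dn u)/D = -0.3588751871360949/0.9964241125900167 = -0.3601630897944315
cn(u+v) = (cn u·cn v − sn u·sn v·dn u·dn v)/D = -0.9295534477418903/0.9964241125900167 = -0.9328893550414906
dn(u+v) = (dn u·dn v − m·sn u·sn v·cn u·cn v)/D = 0.9932303968826385/0.9964241125900167 = 0.9967948229403274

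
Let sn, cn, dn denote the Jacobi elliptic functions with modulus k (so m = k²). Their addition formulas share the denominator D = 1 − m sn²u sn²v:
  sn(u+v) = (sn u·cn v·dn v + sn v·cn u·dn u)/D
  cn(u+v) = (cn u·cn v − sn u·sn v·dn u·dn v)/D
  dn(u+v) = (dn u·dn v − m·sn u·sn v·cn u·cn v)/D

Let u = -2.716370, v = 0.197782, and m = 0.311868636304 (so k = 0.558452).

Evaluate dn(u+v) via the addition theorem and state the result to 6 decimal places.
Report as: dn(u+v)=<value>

sn u = -0.6500531404369691, cn u = -0.7598887514682884, dn u = 0.9317799931285169
sn v = 0.1961040413567853, cn v = 0.980583094369639, dn v = 0.9939851768388478
m = k² = 0.311868636304
D = 1 − m·sn²u·sn²v = 0.9949319311016344
dn(u+v) = (dn u·dn v − m·sn u·sn v·cn u·cn v)/D = 0.8965516496686296/0.9949319311016344 = 0.9011185807213226

dn(u+v)=0.901119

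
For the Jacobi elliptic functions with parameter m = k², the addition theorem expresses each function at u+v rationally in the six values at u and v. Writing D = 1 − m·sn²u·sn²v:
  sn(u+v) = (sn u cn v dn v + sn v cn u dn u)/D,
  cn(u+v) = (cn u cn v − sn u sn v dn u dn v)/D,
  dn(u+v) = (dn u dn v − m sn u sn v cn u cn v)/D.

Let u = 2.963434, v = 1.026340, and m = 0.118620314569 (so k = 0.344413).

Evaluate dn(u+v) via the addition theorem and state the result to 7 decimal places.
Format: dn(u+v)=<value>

sn u = 0.2741292274959242, cn u = -0.961692865021098, dn u = 0.9955330526843805
sn v = 0.8463356612640388, cn v = 0.5326499305104265, dn v = 0.9565741792914344
m = k² = 0.118620314569
D = 1 − m·sn²u·sn²v = 0.9936150862161919
dn(u+v) = (dn u·dn v − m·sn u·sn v·cn u·cn v)/D = 0.9663984927389418/0.9936150862161919 = 0.9726085142478117

dn(u+v)=0.9726085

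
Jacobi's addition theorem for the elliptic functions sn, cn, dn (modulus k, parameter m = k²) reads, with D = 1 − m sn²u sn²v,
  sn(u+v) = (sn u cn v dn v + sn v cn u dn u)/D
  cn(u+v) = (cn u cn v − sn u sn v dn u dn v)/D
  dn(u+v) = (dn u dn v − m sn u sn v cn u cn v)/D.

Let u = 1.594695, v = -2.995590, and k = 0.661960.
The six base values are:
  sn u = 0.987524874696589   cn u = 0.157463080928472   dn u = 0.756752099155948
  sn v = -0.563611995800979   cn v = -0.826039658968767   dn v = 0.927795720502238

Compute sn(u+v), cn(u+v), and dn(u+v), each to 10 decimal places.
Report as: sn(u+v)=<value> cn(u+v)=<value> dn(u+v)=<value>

m = k² = 0.4381910416
D = 1 − m·sn²u·sn²v = 0.8642561888761382
sn(u+v) = (sn u·cn v·dn v + sn v·cn u·dn u)/D = -0.8239954704940553/0.8642561888761382 = -0.9534157592386614
cn(u+v) = (cn u·cn v − sn u·sn v·dn u·dn v)/D = 0.260710998264338/0.8642561888761382 = 0.3016593940777693
dn(u+v) = (dn u·dn v − m·sn u·sn v·cn u·cn v)/D = 0.6703885666331643/0.8642561888761382 = 0.7756826913845123

sn(u+v)=-0.9534157592 cn(u+v)=0.3016593941 dn(u+v)=0.7756826914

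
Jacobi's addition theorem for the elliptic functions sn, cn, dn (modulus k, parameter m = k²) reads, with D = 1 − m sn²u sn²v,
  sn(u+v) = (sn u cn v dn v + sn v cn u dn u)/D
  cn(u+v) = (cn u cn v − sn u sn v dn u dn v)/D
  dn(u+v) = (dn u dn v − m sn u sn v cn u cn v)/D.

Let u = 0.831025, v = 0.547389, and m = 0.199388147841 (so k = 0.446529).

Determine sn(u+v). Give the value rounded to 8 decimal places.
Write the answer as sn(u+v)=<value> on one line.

sn u = 0.7273651235257425, cn u = 0.6862506663591529, dn u = 0.9457862876638366
sn v = 0.5160795785110242, cn v = 0.8565406403924356, dn v = 0.9730854707010433
m = k² = 0.199388147841
D = 1 − m·sn²u·sn²v = 0.9719044438128826
sn(u+v) = (sn u·cn v·dn v + sn v·cn u·dn u)/D = 0.9412091869213118/0.9719044438128826 = 0.9684174127539225

sn(u+v)=0.96841741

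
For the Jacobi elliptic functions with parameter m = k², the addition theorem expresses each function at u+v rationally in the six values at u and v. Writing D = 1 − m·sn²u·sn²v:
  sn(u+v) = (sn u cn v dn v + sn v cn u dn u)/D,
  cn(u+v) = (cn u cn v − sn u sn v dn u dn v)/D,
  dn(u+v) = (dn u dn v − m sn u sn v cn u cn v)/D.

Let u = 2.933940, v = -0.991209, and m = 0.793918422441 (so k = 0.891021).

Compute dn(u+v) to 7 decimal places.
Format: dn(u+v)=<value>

sn u = 0.9450331089756227, cn u = -0.3269746518307939, dn u = 0.5394083052000272
sn v = -0.7749901832527557, cn v = 0.63197327147741, dn v = 0.7233013394667664
m = k² = 0.793918422441
D = 1 − m·sn²u·sn²v = 0.5741444312906963
dn(u+v) = (dn u·dn v − m·sn u·sn v·cn u·cn v)/D = 0.270002501340648/0.5741444312906963 = 0.4702693026799426

dn(u+v)=0.4702693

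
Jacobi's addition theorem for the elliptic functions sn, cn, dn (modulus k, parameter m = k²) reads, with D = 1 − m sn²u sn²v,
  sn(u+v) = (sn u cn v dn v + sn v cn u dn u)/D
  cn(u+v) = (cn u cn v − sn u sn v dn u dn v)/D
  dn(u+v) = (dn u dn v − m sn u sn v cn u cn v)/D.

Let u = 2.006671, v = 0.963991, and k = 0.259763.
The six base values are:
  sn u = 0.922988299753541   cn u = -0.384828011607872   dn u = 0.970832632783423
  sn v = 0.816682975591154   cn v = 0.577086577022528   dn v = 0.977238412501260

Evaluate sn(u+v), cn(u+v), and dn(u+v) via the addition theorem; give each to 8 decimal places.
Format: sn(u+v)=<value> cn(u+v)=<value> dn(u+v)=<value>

m = k² = 0.067476816169
D = 1 − m·sn²u·sn²v = 0.9616598348717102
sn(u+v) = (sn u·cn v·dn v + sn v·cn u·dn u)/D = 0.2154046389731933/0.9616598348717102 = 0.223992550340765
cn(u+v) = (cn u·cn v − sn u·sn v·dn u·dn v)/D = -0.9372248820396913/0.9616598348717102 = -0.9745908564068513
dn(u+v) = (dn u·dn v − m·sn u·sn v·cn u·cn v)/D = 0.9600306091565934/0.9616598348717102 = 0.9983058191097956

sn(u+v)=0.22399255 cn(u+v)=-0.97459086 dn(u+v)=0.99830582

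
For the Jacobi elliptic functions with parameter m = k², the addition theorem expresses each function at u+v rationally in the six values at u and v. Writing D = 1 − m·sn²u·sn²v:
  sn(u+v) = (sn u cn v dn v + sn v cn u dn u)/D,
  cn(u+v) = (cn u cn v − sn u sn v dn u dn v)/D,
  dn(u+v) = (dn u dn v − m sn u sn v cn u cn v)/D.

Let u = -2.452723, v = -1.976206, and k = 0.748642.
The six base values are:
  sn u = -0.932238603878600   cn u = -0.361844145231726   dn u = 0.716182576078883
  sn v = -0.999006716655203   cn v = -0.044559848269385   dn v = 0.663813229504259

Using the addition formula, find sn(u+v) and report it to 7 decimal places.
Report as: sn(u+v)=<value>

m = k² = 0.560464844164
D = 1 − m·sn²u·sn²v = 0.5138846236224114
sn(u+v) = (sn u·cn v·dn v + sn v·cn u·dn u)/D = 0.2864641404045972/0.5138846236224114 = 0.5574483594883417

sn(u+v)=0.5574484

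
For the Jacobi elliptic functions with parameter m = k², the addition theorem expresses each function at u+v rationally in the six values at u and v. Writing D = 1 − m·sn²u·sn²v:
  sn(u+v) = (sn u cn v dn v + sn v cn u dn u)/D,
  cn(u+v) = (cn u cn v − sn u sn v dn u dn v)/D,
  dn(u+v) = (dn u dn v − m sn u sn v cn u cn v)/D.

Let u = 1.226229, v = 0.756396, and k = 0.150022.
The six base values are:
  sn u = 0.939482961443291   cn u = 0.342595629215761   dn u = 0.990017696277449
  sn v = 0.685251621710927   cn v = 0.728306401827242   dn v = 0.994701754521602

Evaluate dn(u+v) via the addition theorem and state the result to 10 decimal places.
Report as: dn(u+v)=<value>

m = k² = 0.022506600484
D = 1 − m·sn²u·sn²v = 0.9906720145060584
dn(u+v) = (dn u·dn v − m·sn u·sn v·cn u·cn v)/D = 0.9811570354473406/0.9906720145060584 = 0.9903954296483666

dn(u+v)=0.9903954296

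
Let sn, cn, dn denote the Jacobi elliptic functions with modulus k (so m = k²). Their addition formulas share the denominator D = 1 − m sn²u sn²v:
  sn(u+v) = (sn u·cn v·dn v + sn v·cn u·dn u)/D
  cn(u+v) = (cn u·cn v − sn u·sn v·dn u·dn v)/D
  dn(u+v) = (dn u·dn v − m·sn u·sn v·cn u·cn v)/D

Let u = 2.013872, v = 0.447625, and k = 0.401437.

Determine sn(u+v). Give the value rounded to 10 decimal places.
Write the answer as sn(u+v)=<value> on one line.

sn(u+v)=0.7220174863

sn u = 0.941692085810779, cn u = -0.3364758765815827, dn u = 0.9257933270624826
sn v = 0.4307411782692976, cn v = 0.9024755051208743, dn v = 0.9849366722804552
m = k² = 0.161151664969
D = 1 − m·sn²u·sn²v = 0.9734853791437988
sn(u+v) = (sn u·cn v·dn v + sn v·cn u·dn u)/D = 0.7028734664305055/0.9734853791437988 = 0.7220174863321499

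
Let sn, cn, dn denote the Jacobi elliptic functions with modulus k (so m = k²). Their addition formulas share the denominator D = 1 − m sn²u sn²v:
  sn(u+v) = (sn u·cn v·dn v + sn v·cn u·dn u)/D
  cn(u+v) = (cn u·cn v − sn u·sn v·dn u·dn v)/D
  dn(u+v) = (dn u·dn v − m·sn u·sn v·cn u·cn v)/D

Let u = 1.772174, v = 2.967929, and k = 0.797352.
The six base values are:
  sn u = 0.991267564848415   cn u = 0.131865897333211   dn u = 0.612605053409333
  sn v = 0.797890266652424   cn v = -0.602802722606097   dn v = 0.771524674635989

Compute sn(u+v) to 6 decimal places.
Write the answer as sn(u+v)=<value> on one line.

sn(u+v)=-0.658424

m = k² = 0.635770211904
D = 1 − m·sn²u·sn²v = 0.6022883598181711
sn(u+v) = (sn u·cn v·dn v + sn v·cn u·dn u)/D = -0.3965609739774098/0.6022883598181711 = -0.6584237724553239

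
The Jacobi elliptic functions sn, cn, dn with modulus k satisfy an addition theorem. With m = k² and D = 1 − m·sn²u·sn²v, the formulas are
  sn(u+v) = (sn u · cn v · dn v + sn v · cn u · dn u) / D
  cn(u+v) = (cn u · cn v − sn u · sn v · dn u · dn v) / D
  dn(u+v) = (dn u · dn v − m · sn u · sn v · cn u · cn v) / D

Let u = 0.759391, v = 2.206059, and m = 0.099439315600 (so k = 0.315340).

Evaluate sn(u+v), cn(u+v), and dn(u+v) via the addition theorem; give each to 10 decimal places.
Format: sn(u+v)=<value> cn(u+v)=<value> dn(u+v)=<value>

sn(u+v)=0.2557789904 cn(u+v)=-0.9667352833 dn(u+v)=0.9967418886

sn u = 0.6837840234393635, cn u = 0.7296844587142281, dn u = 0.9764763667688911
sn v = 0.8436982896557815, cn v = -0.5368176562222121, dn v = 0.9639587282595027
m = k² = 0.0994393156
D = 1 − m·sn²u·sn²v = 0.9669043920988984
sn(u+v) = (sn u·cn v·dn v + sn v·cn u·dn u)/D = 0.2473138292543332/0.9669043920988984 = 0.2557789904309764
cn(u+v) = (cn u·cn v − sn u·sn v·dn u·dn v)/D = -0.9347405914582392/0.9669043920988984 = -0.966735283339814
dn(u+v) = (dn u·dn v − m·sn u·sn v·cn u·cn v)/D = 0.9637541098328481/0.9669043920988984 = 0.9967418885550702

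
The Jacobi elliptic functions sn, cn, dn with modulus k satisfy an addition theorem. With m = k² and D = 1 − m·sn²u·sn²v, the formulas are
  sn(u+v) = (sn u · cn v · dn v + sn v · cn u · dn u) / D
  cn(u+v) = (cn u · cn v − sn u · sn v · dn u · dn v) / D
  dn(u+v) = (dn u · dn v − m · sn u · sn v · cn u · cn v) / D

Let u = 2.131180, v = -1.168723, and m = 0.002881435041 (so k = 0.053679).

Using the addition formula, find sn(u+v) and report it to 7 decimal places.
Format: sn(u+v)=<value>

sn(u+v)=0.8203950

sn u = 0.8480388557885606, cn u = -0.5299340516260763, dn u = 0.9989633419936069
sn v = -0.9200235268235412, cn v = 0.3918631267307154, dn v = 0.9987797698412986
m = k² = 0.002881435041
D = 1 − m·sn²u·sn²v = 0.998245965211712
sn(u+v) = (sn u·cn v·dn v + sn v·cn u·dn u)/D = 0.8189560273298504/0.998245965211712 = 0.8203950287504172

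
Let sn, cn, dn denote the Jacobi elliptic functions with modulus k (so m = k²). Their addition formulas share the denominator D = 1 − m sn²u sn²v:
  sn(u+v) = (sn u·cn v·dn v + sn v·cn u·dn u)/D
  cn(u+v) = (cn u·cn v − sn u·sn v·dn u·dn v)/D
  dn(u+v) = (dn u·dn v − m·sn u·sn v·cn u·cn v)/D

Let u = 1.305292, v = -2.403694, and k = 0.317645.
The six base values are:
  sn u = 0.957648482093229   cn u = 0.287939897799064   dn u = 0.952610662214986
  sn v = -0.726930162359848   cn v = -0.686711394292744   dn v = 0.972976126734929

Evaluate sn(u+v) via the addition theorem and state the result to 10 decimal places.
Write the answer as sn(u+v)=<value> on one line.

m = k² = 0.100898346025
D = 1 − m·sn²u·sn²v = 0.9511030607358589
sn(u+v) = (sn u·cn v·dn v + sn v·cn u·dn u)/D = -0.8392494955588162/0.9511030607358589 = -0.8823959570790334

sn(u+v)=-0.8823959571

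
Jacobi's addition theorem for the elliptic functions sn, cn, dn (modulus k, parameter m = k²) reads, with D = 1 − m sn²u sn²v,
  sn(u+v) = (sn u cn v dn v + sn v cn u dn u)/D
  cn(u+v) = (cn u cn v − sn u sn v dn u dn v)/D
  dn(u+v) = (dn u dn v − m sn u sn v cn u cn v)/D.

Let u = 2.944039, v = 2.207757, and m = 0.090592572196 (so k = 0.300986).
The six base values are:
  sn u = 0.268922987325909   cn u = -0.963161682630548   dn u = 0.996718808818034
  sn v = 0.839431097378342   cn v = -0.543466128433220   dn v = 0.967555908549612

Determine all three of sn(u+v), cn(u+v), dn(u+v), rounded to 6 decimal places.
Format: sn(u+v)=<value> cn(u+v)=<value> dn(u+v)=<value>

sn(u+v)=-0.951657 cn(u+v)=0.307162 dn(u+v)=0.958100

m = k² = 0.090592572196
D = 1 − m·sn²u·sn²v = 0.9953834392743788
sn(u+v) = (sn u·cn v·dn v + sn v·cn u·dn u)/D = -0.947263812768781/0.9953834392743788 = -0.9516571960041084
cn(u+v) = (cn u·cn v − sn u·sn v·dn u·dn v)/D = 0.3057441090200149/0.9953834392743788 = 0.3071621416997839
dn(u+v) = (dn u·dn v − m·sn u·sn v·cn u·cn v)/D = 0.9536764048607741/0.9953834392743788 = 0.9580995295199922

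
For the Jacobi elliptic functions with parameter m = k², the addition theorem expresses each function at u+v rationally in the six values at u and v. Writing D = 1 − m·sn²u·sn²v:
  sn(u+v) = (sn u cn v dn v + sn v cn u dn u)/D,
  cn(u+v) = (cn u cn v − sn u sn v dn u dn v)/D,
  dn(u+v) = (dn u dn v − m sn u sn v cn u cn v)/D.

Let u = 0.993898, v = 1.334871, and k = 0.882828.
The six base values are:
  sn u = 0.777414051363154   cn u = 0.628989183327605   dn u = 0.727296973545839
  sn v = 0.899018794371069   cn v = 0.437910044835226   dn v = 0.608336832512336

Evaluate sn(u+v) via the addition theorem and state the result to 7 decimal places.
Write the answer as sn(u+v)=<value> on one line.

m = k² = 0.779385277584
D = 1 − m·sn²u·sn²v = 0.6192898007718428
sn(u+v) = (sn u·cn v·dn v + sn v·cn u·dn u)/D = 0.6183674952860001/0.6192898007718428 = 0.998510704544636

sn(u+v)=0.9985107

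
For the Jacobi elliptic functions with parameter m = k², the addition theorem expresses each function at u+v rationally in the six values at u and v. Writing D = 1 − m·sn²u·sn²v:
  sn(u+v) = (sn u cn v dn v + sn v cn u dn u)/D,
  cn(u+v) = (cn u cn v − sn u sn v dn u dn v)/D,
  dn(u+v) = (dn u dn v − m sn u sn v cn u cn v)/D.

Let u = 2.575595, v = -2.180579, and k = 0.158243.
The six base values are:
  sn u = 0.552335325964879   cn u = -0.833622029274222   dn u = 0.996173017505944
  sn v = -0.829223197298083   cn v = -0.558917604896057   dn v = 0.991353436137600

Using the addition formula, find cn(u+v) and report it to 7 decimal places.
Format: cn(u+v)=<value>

m = k² = 0.025040847049
D = 1 − m·sn²u·sn²v = 0.994747119242827
cn(u+v) = (cn u·cn v − sn u·sn v·dn u·dn v)/D = 0.9182374488098432/0.994747119242827 = 0.923086311130792

cn(u+v)=0.9230863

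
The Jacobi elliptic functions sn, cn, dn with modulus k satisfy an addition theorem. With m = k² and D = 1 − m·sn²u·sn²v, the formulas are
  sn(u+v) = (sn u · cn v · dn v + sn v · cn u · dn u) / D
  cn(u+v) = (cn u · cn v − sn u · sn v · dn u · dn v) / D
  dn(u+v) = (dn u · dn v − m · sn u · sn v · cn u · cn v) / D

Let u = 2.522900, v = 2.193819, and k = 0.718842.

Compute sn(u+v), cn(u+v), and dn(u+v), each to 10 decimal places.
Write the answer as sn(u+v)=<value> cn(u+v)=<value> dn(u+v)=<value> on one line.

sn u = 0.8910456067474202, cn u = -0.4539137877352061, dn u = 0.7679406492785906
sn v = 0.9740782762406429, cn v = -0.2262112105004032, dn v = 0.7139385336499298
m = k² = 0.516733820964
D = 1 − m·sn²u·sn²v = 0.6107268315738125
sn(u+v) = (sn u·cn v·dn v + sn v·cn u·dn u)/D = -0.4834477516004413/0.6107268315738125 = -0.7915940918374596
cn(u+v) = (cn u·cn v − sn u·sn v·dn u·dn v)/D = -0.3731829769384798/0.6107268315738125 = -0.6110472925789194
dn(u+v) = (dn u·dn v − m·sn u·sn v·cn u·cn v)/D = 0.5022104548691223/0.6107268315738125 = 0.8223160157790204

sn(u+v)=-0.7915940918 cn(u+v)=-0.6110472926 dn(u+v)=0.8223160158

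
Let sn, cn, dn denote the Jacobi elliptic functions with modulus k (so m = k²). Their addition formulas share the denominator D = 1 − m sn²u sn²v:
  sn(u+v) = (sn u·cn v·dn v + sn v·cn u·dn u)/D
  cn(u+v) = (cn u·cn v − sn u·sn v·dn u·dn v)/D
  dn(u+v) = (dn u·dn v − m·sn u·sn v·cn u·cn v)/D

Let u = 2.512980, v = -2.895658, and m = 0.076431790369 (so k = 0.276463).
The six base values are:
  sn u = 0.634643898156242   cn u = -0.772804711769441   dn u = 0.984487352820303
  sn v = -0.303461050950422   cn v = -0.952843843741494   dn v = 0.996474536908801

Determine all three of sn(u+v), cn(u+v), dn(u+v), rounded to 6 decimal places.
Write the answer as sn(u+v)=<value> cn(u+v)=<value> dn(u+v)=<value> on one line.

sn(u+v)=-0.372763 cn(u+v)=0.927926 dn(u+v)=0.994676

m = k² = 0.076431790369
D = 1 − m·sn²u·sn²v = 0.9971650841925001
sn(u+v) = (sn u·cn v·dn v + sn v·cn u·dn u)/D = -0.3717064614842974/0.9971650841925001 = -0.3727632138115863
cn(u+v) = (cn u·cn v − sn u·sn v·dn u·dn v)/D = 0.9252959048993238/0.9971650841925001 = 0.9279264983978298
dn(u+v) = (dn u·dn v − m·sn u·sn v·cn u·cn v)/D = 0.991855813014248/0.9971650841925001 = 0.9946756346943781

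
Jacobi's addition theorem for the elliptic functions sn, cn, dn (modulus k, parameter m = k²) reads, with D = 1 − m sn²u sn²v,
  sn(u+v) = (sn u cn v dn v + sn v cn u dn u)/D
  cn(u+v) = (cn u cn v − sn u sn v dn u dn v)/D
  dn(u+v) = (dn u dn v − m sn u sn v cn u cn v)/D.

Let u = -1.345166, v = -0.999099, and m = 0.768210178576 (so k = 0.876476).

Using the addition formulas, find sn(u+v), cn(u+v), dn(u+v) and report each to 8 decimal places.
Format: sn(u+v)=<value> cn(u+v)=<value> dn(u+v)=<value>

sn(u+v)=-0.99724376 cn(u+v)=-0.07419495 dn(u+v)=0.48581759

sn u = -0.9031065930462723, cn u = 0.4294164430903347, dn u = 0.6111027834172243
sn v = -0.7807118762594118, cn v = 0.6248911635377067, dn v = 0.7292238476162999
m = k² = 0.768210178576
D = 1 − m·sn²u·sn²v = 0.6181087967307443
sn(u+v) = (sn u·cn v·dn v + sn v·cn u·dn u)/D = -0.6164051383498854/0.6181087967307443 = -0.9972437564553849
cn(u+v) = (cn u·cn v − sn u·sn v·dn u·dn v)/D = -0.04586054962369317/0.6181087967307443 = -0.07419494733978132
dn(u+v) = (dn u·dn v − m·sn u·sn v·cn u·cn v)/D = 0.3002881281245542/0.6181087967307443 = 0.4858175934605948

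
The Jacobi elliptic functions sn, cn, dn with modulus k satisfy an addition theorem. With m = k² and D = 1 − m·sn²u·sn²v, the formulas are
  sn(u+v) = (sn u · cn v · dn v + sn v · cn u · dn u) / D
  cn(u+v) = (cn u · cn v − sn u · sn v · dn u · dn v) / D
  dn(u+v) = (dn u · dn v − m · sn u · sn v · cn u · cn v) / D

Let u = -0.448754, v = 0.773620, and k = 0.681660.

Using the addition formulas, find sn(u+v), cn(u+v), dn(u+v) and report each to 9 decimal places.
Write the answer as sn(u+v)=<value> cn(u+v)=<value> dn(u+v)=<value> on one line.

sn u = -0.4278007041503808, cn u = 0.9038730870694394, dn u = 0.956535889939099
sn v = 0.6758061467685977, cn v = 0.737079406841475, dn v = 0.8875714813523988
m = k² = 0.4646603556
D = 1 − m·sn²u·sn²v = 0.9611614608961675
sn(u+v) = (sn u·cn v·dn v + sn v·cn u·dn u)/D = 0.3044214598333091/0.9611614608961675 = 0.3167224989956138
cn(u+v) = (cn u·cn v − sn u·sn v·dn u·dn v)/D = 0.9116791808004677/0.9611614608961675 = 0.9485182436990727
dn(u+v) = (dn u·dn v − m·sn u·sn v·cn u·cn v)/D = 0.9384935545122491/0.9611614608961675 = 0.9764161305814496

sn(u+v)=0.316722499 cn(u+v)=0.948518244 dn(u+v)=0.976416131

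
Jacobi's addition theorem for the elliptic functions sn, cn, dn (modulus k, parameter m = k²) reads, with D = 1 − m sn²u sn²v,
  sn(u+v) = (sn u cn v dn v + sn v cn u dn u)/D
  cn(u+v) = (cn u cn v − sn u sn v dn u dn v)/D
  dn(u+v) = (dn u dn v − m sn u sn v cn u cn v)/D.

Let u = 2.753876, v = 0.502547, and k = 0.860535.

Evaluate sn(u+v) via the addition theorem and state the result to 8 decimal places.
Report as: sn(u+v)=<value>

sn u = 0.9469374402894306, cn u = -0.3214179275928787, dn u = 0.5796398047324056
sn v = 0.4686531750697396, cn v = 0.8833822510652181, dn v = 0.9150711402400257
m = k² = 0.740520486225
D = 1 − m·sn²u·sn²v = 0.8541579429498813
sn(u+v) = (sn u·cn v·dn v + sn v·cn u·dn u)/D = 0.678150888890414/0.8541579429498813 = 0.7939408565919117

sn(u+v)=0.79394086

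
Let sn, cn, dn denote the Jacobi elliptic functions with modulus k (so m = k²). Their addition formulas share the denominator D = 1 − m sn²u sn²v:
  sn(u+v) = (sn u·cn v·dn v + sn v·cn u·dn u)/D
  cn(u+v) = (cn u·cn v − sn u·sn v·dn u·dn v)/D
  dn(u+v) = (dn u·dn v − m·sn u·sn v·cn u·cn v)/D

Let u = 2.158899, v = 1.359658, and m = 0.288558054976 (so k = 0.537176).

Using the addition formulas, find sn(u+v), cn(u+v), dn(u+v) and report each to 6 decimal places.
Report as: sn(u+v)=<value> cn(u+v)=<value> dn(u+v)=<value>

sn(u+v)=-0.103801 cn(u+v)=-0.994598 dn(u+v)=0.998444

sn u = 0.9269539661463222, cn u = -0.3751750853209778, dn u = 0.8672129623457359
sn v = 0.9568407582546518, cn v = 0.2906127377501939, dn v = 0.8577950430176618
m = k² = 0.288558054976
D = 1 − m·sn²u·sn²v = 0.7729984257353107
sn(u+v) = (sn u·cn v·dn v + sn v·cn u·dn u)/D = -0.08023774862641608/0.7729984257353107 = -0.1038006624012078
cn(u+v) = (cn u·cn v − sn u·sn v·dn u·dn v)/D = -0.7688227818454866/0.7729984257353107 = -0.9945981210946814
dn(u+v) = (dn u·dn v − m·sn u·sn v·cn u·cn v)/D = 0.7717958289870805/0.7729984257353107 = 0.9984442442465697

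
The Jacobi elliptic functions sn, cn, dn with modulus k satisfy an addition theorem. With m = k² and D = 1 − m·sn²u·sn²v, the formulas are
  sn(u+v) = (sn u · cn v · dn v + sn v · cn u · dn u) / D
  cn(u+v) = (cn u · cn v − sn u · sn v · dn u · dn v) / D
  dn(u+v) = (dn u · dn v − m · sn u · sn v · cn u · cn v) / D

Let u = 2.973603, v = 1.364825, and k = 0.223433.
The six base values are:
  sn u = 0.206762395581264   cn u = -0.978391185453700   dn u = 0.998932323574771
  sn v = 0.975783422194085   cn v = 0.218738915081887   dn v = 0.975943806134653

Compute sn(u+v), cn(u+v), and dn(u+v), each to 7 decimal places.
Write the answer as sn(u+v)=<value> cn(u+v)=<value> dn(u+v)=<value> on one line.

sn(u+v)=-0.9113916 cn(u+v)=-0.4115401 dn(u+v)=0.9790469

m = k² = 0.049922305489
D = 1 − m·sn²u·sn²v = 0.997967902155375
sn(u+v) = (sn u·cn v·dn v + sn v·cn u·dn u)/D = -0.9095395977062661/0.997967902155375 = -0.9113916346827141
cn(u+v) = (cn u·cn v − sn u·sn v·dn u·dn v)/D = -0.4107038518649706/0.997967902155375 = -0.4115401416998956
dn(u+v) = (dn u·dn v − m·sn u·sn v·cn u·cn v)/D = 0.9770573644781118/0.997967902155375 = 0.9790468835399401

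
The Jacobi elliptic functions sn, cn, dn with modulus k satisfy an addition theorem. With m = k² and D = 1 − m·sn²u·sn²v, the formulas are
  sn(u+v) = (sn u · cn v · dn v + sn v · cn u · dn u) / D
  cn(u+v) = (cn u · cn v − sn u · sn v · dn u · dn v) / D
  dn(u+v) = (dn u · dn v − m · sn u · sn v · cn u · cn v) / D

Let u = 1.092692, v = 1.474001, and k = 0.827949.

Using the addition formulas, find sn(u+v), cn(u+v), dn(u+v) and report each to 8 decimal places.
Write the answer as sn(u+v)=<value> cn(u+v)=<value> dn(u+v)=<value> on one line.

sn u = 0.8284421667697385, cn u = 0.5600746167412525, dn u = 0.727688396733845
sn v = 0.9434320524611341, cn v = 0.3315659246499433, dn v = 0.6243889058685979
m = k² = 0.685499546601
D = 1 − m·sn²u·sn²v = 0.5812519306904858
sn(u+v) = (sn u·cn v·dn v + sn v·cn u·dn u)/D = 0.5560141168928744/0.5812519306904858 = 0.9565802495182584
cn(u+v) = (cn u·cn v − sn u·sn v·dn u·dn v)/D = -0.1694169671173887/0.5812519306904858 = -0.2914690828056836
dn(u+v) = (dn u·dn v − m·sn u·sn v·cn u·cn v)/D = 0.35486681726423/0.5812519306904858 = 0.610521528664298

sn(u+v)=0.95658025 cn(u+v)=-0.29146908 dn(u+v)=0.61052153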